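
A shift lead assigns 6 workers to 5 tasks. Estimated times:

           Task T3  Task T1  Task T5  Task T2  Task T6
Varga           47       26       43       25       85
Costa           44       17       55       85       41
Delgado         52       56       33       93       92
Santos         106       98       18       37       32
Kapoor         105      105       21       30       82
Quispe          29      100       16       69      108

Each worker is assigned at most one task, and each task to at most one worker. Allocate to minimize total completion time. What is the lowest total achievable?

Minimum total: 124 min

Optimal: Quispe→Task T3 (29 min), Costa→Task T1 (17 min), Kapoor→Task T5 (21 min), Varga→Task T2 (25 min), Santos→Task T6 (32 min) — total 29+17+21+25+32 = 124 min.
Row-greedy (each worker in turn takes its cheapest remaining task) gives 212 min, worse by 88.
Swapping Kapoor↔Costa (Kapoor→Task T1 105 min, Costa→Task T5 55 min) adds 122.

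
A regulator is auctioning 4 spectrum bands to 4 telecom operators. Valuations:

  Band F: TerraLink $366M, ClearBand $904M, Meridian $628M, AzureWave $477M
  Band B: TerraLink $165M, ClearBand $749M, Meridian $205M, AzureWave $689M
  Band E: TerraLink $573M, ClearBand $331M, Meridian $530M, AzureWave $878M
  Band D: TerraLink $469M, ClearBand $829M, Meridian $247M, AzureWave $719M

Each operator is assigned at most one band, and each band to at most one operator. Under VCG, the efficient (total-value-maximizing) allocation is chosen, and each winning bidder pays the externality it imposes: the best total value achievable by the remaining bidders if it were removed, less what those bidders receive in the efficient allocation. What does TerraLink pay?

Efficient allocation: TerraLink→Band D ($469M), ClearBand→Band B ($749M), Meridian→Band F ($628M), AzureWave→Band E ($878M); total welfare W = $2724M.
TerraLink receives Band D at value $469M, so the others get W − 469 = $2255M.
Without TerraLink: best allocation of the remaining 3 bidders over all 4 bands is ClearBand→Band D ($829M), Meridian→Band F ($628M), AzureWave→Band E ($878M), total $2335M.
VCG payment = (others' best without TerraLink) − (others' welfare with TerraLink) = 2335 − 2255 = $80M.

TerraLink pays $80M.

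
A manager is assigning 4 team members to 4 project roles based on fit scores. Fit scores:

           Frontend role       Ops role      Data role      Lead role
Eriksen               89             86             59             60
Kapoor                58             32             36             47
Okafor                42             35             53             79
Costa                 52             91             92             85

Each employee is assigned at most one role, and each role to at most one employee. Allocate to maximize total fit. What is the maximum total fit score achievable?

Max total: 315 pts

Optimal: Eriksen→Ops role (86 pts), Kapoor→Frontend role (58 pts), Okafor→Lead role (79 pts), Costa→Data role (92 pts) — total 86+58+79+92 = 315 pts.
Max-entry greedy (repeatedly take the single best remaining cell) gives 292 pts, worse by 23.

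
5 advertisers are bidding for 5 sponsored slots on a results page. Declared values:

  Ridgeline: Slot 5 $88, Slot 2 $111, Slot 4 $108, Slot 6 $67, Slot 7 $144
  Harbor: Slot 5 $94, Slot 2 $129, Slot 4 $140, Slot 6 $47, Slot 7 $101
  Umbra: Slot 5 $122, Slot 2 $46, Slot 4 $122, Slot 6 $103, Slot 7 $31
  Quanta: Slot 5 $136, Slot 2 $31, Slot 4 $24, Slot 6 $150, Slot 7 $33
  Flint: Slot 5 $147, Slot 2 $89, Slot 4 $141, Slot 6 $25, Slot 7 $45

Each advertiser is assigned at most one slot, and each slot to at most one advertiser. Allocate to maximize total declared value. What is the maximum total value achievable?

Max total: $692

Treat this as an assignment problem: match each advertiser to one slot.
Optimal: Ridgeline→Slot 7 ($144), Harbor→Slot 2 ($129), Umbra→Slot 4 ($122), Quanta→Slot 6 ($150), Flint→Slot 5 ($147) — total 144+129+122+150+147 = $692.
Max-entry greedy (repeatedly take the single best remaining cell) gives $627, worse by 65.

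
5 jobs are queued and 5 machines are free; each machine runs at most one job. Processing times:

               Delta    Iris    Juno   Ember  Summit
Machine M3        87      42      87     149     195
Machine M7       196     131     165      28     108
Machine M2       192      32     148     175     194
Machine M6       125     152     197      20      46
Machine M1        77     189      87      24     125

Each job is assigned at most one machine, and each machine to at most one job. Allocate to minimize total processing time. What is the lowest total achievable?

Min total: 270 min

Treat this as an assignment problem: match each job to one machine.
Optimal: Delta→Machine M1 (77 min), Iris→Machine M2 (32 min), Juno→Machine M3 (87 min), Ember→Machine M7 (28 min), Summit→Machine M6 (46 min) — total 77+32+87+28+46 = 270 min.
Row-greedy (each job in turn takes its cheapest remaining machine) gives 324 min, worse by 54.
No other one-to-one assignment undercuts 270 min.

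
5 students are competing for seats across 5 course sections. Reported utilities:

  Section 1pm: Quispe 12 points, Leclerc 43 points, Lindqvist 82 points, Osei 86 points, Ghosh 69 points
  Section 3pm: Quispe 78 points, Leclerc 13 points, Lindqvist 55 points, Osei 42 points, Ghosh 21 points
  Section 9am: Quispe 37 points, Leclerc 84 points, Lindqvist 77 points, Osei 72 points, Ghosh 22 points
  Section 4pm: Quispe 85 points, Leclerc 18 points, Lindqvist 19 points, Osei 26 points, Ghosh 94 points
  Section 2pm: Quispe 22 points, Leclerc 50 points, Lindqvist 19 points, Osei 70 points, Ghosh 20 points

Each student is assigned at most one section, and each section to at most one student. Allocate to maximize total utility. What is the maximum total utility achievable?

Maximum total: 408 points

Optimal: Quispe→Section 3pm (78 points), Leclerc→Section 9am (84 points), Lindqvist→Section 1pm (82 points), Osei→Section 2pm (70 points), Ghosh→Section 4pm (94 points) — total 78+84+82+70+94 = 408 points.
Row-greedy (each student in turn takes its best remaining section) gives 342 points, worse by 66.
Next-best assignment: Quispe→Section 3pm, Leclerc→Section 2pm, Lindqvist→Section 9am, Osei→Section 1pm, Ghosh→Section 4pm = 385 points.
Checked against all permutations: 408 points is optimal.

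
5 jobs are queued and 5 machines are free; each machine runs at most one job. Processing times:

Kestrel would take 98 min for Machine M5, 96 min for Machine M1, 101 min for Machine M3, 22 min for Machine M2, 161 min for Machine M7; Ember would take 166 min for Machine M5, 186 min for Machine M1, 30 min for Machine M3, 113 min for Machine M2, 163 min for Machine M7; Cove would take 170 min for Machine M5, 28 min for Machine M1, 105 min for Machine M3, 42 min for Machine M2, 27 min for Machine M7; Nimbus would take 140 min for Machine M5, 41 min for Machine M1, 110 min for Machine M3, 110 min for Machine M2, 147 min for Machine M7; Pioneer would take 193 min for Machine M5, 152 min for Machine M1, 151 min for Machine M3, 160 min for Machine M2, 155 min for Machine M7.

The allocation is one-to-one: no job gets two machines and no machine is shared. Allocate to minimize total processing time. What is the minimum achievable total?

Optimal: Kestrel→Machine M2 (22 min), Ember→Machine M3 (30 min), Cove→Machine M7 (27 min), Nimbus→Machine M1 (41 min), Pioneer→Machine M5 (193 min) — total 22+30+27+41+193 = 313 min.
Column-greedy (each machine in turn goes to its cheapest remaining job) gives 421 min, worse by 108.
No other one-to-one assignment undercuts 313 min.

Minimum total: 313 min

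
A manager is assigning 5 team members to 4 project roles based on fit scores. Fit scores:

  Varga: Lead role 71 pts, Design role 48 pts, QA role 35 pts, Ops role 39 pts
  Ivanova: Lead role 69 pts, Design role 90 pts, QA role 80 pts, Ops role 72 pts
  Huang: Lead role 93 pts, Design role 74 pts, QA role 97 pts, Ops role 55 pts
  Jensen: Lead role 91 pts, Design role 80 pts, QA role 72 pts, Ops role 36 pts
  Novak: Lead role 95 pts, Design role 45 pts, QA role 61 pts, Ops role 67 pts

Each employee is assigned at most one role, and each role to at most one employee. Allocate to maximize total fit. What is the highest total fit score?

Treat this as an assignment problem: match each employee to one role.
Optimal: Jensen→Lead role (91 pts), Ivanova→Design role (90 pts), Huang→QA role (97 pts), Novak→Ops role (67 pts) — total 91+90+97+67 = 345 pts.
Max-entry greedy (repeatedly take the single best remaining cell) gives 321 pts, worse by 24.
Next-best assignment: Novak→Lead role, Jensen→Design role, Huang→QA role, Ivanova→Ops role = 344 pts.

Max total: 345 pts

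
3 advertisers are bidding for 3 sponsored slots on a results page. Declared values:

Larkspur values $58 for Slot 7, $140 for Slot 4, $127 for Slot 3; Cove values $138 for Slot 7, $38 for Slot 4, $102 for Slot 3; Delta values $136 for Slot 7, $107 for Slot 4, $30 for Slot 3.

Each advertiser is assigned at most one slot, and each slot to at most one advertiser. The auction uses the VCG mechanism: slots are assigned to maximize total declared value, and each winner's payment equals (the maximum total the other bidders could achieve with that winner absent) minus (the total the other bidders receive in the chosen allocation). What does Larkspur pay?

Larkspur pays $7.

Efficient allocation: Larkspur→Slot 4 ($140), Cove→Slot 3 ($102), Delta→Slot 7 ($136); total welfare W = $378.
Larkspur receives Slot 4 at value $140, so the others get W − 140 = $238.
Without Larkspur: best allocation of the remaining 2 bidders over all 3 slots is Cove→Slot 7 ($138), Delta→Slot 4 ($107), total $245.
VCG payment = (others' best without Larkspur) − (others' welfare with Larkspur) = 245 − 238 = $7.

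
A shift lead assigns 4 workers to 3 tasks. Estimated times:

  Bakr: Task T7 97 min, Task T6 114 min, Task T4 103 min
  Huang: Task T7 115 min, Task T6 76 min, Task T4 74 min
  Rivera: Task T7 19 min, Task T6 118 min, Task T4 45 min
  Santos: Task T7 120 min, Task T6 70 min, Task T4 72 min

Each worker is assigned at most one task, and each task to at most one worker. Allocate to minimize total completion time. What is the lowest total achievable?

Min total: 163 min

This is a one-to-one assignment (minimum-cost bipartite matching).
Optimal: Rivera→Task T7 (19 min), Santos→Task T6 (70 min), Huang→Task T4 (74 min) — total 19+70+74 = 163 min.
Row-greedy (each worker in turn takes its cheapest remaining task) gives 289 min, worse by 126.
Next-best assignment: Rivera→Task T7, Huang→Task T6, Santos→Task T4 = 167 min.
No other one-to-one assignment undercuts 163 min.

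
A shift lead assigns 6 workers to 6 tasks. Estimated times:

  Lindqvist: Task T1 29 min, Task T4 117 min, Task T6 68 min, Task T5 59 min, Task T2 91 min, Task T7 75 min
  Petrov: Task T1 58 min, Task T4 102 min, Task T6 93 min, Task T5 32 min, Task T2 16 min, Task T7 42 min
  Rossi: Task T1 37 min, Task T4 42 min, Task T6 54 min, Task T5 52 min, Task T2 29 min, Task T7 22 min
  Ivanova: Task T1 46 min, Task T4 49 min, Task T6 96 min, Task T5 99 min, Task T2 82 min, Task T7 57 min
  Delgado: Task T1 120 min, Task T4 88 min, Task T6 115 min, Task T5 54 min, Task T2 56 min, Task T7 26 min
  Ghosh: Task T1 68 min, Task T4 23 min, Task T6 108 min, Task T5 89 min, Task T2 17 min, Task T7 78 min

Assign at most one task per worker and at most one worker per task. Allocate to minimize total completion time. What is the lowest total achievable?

Optimal: Lindqvist→Task T1 (29 min), Petrov→Task T5 (32 min), Rossi→Task T6 (54 min), Ivanova→Task T4 (49 min), Delgado→Task T7 (26 min), Ghosh→Task T2 (17 min) — total 29+32+54+49+26+17 = 207 min.
Row-greedy (each worker in turn takes its cheapest remaining task) gives 278 min, worse by 71.
Next-best assignment: Lindqvist→Task T6, Petrov→Task T5, Rossi→Task T2, Ivanova→Task T1, Delgado→Task T7, Ghosh→Task T4 = 224 min.
Checked against all permutations: 207 min is optimal.

Minimum total: 207 min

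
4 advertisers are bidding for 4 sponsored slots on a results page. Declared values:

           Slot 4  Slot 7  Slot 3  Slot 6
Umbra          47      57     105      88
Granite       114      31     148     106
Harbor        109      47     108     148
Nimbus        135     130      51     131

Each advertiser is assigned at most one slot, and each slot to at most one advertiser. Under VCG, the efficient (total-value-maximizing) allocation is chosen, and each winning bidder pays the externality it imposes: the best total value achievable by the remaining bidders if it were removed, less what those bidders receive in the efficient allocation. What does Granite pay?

Efficient allocation: Umbra→Slot 3 ($105), Granite→Slot 4 ($114), Harbor→Slot 6 ($148), Nimbus→Slot 7 ($130); total welfare W = $497.
Granite receives Slot 4 at value $114, so the others get W − 114 = $383.
Without Granite: best allocation of the remaining 3 bidders over all 4 slots is Umbra→Slot 3 ($105), Harbor→Slot 6 ($148), Nimbus→Slot 4 ($135), total $388.
VCG payment = (others' best without Granite) − (others' welfare with Granite) = 388 − 383 = $5.

Granite pays $5.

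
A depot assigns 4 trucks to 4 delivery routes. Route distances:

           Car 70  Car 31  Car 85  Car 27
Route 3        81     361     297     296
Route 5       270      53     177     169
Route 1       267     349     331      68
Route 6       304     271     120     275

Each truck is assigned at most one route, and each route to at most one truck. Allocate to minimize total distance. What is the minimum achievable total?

Minimum total: 322 km

This is the linear assignment problem.
Optimal: Car 70→Route 3 (81 km), Car 31→Route 5 (53 km), Car 85→Route 6 (120 km), Car 27→Route 1 (68 km) — total 81+53+120+68 = 322 km.
Next-best assignment: Car 70→Route 3, Car 31→Route 6, Car 85→Route 5, Car 27→Route 1 = 597 km.
No other one-to-one assignment undercuts 322 km.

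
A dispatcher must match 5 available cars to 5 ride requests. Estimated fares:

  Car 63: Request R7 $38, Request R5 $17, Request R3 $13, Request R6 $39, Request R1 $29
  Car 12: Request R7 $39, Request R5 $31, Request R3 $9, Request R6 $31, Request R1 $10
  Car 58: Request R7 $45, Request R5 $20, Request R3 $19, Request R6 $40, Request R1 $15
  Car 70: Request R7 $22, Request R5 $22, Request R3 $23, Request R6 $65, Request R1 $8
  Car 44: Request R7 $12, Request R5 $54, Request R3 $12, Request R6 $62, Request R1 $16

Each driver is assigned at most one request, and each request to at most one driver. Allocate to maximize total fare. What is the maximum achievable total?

Optimal: Car 63→Request R1 ($29), Car 12→Request R7 ($39), Car 58→Request R3 ($19), Car 70→Request R6 ($65), Car 44→Request R5 ($54) — total 29+39+19+65+54 = $206.
Row-greedy (each driver in turn takes its best remaining request) gives $137, worse by 69.
Swapping Car 44↔Car 58 (Car 44→Request R3 $12, Car 58→Request R5 $20) loses 41.
Every other assignment is strictly worse.

Max total: $206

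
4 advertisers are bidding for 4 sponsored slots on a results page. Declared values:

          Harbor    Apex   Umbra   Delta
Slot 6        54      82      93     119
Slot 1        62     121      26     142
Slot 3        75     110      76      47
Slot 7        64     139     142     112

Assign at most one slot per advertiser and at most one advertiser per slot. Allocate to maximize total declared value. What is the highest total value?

Optimal: Harbor→Slot 3 ($75), Apex→Slot 1 ($121), Umbra→Slot 7 ($142), Delta→Slot 6 ($119) — total 75+121+142+119 = $457.
Next-best assignment: Harbor→Slot 3, Apex→Slot 7, Umbra→Slot 6, Delta→Slot 1 = $449.

Max total: $457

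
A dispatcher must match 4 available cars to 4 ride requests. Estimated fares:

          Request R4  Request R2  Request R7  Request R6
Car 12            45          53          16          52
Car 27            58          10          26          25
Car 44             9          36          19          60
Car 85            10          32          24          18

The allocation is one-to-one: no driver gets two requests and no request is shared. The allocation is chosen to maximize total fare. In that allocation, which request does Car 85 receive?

Car 85 receives Request R7.

Optimal: Car 12→Request R2 ($53), Car 27→Request R4 ($58), Car 44→Request R6 ($60), Car 85→Request R7 ($24) — total 53+58+60+24 = $195.
Next-best assignment: Car 12→Request R6, Car 27→Request R4, Car 44→Request R2, Car 85→Request R7 = $170.
Swapping Car 85↔Car 27 (Car 85→Request R4 $10, Car 27→Request R7 $26) loses 46.
Car 85's own top request is Request R2 ($32), but forcing Car 85→Request R2 and reassigning the rest optimally gives only $166 — worse by 29.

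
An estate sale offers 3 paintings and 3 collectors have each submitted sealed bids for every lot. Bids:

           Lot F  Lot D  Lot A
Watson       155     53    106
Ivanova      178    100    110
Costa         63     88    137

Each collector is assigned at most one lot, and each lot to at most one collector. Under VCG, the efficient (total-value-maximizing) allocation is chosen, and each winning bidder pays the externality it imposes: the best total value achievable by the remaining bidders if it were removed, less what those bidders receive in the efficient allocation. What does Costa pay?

Costa pays $29.

Efficient allocation: Watson→Lot F ($155), Ivanova→Lot D ($100), Costa→Lot A ($137); total welfare W = $392.
Costa receives Lot A at value $137, so the others get W − 137 = $255.
Without Costa: best allocation of the remaining 2 bidders over all 3 lots is Watson→Lot A ($106), Ivanova→Lot F ($178), total $284.
VCG payment = (others' best without Costa) − (others' welfare with Costa) = 284 − 255 = $29.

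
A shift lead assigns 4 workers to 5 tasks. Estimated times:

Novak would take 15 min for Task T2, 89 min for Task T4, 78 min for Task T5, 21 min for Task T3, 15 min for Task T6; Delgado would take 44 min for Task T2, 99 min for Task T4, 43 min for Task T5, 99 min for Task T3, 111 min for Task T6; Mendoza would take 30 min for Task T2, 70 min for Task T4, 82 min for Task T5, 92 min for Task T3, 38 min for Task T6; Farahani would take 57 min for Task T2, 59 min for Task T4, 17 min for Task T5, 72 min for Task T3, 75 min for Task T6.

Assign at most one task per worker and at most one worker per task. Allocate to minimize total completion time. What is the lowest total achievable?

Optimal: Novak→Task T3 (21 min), Delgado→Task T2 (44 min), Mendoza→Task T6 (38 min), Farahani→Task T5 (17 min) — total 21+44+38+17 = 120 min.
Column-greedy (each task in turn goes to its cheapest remaining worker) gives 209 min, worse by 89.
No other one-to-one assignment undercuts 120 min.

Minimum total: 120 min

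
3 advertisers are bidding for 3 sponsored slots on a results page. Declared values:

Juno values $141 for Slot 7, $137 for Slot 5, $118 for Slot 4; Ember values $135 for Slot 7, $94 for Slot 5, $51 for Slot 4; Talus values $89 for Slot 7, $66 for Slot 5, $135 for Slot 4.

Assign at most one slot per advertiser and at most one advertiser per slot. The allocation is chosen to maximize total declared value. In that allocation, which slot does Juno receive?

Optimal: Juno→Slot 5 ($137), Ember→Slot 7 ($135), Talus→Slot 4 ($135) — total 137+135+135 = $407.
Column-greedy (each slot in turn goes to its best remaining advertiser) gives $370, worse by 37.
Juno's own top slot is Slot 7 ($141), but forcing Juno→Slot 7 and reassigning the rest optimally gives only $370 — worse by 37.

Juno receives Slot 5.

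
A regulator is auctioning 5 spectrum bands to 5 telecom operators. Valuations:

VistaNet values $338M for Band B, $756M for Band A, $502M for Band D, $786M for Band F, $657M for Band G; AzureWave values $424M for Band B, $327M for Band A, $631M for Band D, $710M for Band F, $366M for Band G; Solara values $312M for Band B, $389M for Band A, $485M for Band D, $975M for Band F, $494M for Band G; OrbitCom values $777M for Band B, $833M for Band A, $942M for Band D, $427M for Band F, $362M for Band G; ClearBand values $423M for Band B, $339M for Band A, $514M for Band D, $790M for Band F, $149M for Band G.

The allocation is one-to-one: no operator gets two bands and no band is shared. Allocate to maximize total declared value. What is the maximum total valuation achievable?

Treat this as an assignment problem: match each operator to one band.
Optimal: VistaNet→Band G ($657M), AzureWave→Band D ($631M), Solara→Band F ($975M), OrbitCom→Band A ($833M), ClearBand→Band B ($423M) — total 657+631+975+833+423 = $3519M.
Column-greedy (each band in turn goes to its best remaining operator) gives $3288M, worse by 231.
Swapping ClearBand↔VistaNet (ClearBand→Band G $149M, VistaNet→Band B $338M) loses 593.

Maximum total: $3519M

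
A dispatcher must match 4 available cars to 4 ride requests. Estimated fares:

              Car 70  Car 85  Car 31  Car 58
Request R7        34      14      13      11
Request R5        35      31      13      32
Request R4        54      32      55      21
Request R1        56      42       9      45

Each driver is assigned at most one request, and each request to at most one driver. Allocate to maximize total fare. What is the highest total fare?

Maximum total: $165

Treat this as an assignment problem: match each driver to one request.
Optimal: Car 70→Request R7 ($34), Car 85→Request R5 ($31), Car 31→Request R4 ($55), Car 58→Request R1 ($45) — total 34+31+55+45 = $165.
Row-greedy (each driver in turn takes its best remaining request) gives $133, worse by 32.
Next-best assignment: Car 70→Request R7, Car 85→Request R1, Car 31→Request R4, Car 58→Request R5 = $163.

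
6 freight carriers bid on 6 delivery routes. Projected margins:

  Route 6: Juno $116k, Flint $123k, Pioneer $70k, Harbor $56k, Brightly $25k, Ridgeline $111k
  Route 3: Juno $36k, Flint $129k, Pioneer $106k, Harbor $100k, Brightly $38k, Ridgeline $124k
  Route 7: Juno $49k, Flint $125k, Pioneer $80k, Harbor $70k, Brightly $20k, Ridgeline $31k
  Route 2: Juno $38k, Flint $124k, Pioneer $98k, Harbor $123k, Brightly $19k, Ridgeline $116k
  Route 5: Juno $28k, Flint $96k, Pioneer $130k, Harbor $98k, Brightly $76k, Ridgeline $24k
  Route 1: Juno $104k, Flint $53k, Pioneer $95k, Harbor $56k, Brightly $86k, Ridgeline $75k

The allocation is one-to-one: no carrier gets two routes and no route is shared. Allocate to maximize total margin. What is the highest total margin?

Optimal: Juno→Route 6 ($116k), Flint→Route 7 ($125k), Pioneer→Route 5 ($130k), Harbor→Route 2 ($123k), Brightly→Route 1 ($86k), Ridgeline→Route 3 ($124k) — total 116+125+130+123+86+124 = $704k.
Max-entry greedy (repeatedly take the single best remaining cell) gives $615k, worse by 89.
Next-best assignment: Juno→Route 6, Flint→Route 7, Pioneer→Route 5, Harbor→Route 3, Brightly→Route 1, Ridgeline→Route 2 = $673k.
Every other assignment is strictly worse.

Maximum total: $704k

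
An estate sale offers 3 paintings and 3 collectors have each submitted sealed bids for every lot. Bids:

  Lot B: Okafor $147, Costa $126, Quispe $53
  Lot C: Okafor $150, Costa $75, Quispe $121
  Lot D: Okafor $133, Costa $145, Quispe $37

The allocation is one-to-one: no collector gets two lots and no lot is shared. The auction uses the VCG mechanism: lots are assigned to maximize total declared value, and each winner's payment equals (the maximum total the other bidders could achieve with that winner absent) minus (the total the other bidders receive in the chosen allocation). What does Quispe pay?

Efficient allocation: Okafor→Lot B ($147), Costa→Lot D ($145), Quispe→Lot C ($121); total welfare W = $413.
Quispe receives Lot C at value $121, so the others get W − 121 = $292.
Without Quispe: best allocation of the remaining 2 bidders over all 3 lots is Okafor→Lot C ($150), Costa→Lot D ($145), total $295.
VCG payment = (others' best without Quispe) − (others' welfare with Quispe) = 295 − 292 = $3.

Quispe pays $3.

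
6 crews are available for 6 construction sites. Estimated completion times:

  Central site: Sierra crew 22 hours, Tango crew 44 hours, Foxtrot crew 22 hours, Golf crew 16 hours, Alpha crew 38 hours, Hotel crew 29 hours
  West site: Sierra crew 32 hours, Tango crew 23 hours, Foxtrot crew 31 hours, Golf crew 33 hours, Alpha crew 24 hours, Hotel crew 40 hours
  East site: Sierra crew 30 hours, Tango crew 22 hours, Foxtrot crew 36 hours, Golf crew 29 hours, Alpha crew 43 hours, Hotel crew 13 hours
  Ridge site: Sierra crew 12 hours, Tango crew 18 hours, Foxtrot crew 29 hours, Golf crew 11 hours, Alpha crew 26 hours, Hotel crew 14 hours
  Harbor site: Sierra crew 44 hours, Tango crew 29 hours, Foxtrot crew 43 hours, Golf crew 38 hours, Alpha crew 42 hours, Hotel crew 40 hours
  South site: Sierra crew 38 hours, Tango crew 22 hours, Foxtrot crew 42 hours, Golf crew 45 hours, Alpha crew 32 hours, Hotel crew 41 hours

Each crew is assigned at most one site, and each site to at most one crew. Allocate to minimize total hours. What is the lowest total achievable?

This is a one-to-one assignment (minimum-cost bipartite matching).
Optimal: Sierra crew→Ridge site (12 hours), Tango crew→South site (22 hours), Foxtrot crew→Harbor site (43 hours), Golf crew→Central site (16 hours), Alpha crew→West site (24 hours), Hotel crew→East site (13 hours) — total 12+22+43+16+24+13 = 130 hours.
Column-greedy (each site in turn goes to its cheapest remaining crew) gives 148 hours, worse by 18.
No other one-to-one assignment undercuts 130 hours.

Minimum total: 130 hours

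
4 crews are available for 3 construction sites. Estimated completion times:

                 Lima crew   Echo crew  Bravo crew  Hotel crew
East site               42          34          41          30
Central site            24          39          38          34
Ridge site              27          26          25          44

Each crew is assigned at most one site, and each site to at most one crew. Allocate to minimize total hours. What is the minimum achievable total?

Optimal: Hotel crew→East site (30 hours), Lima crew→Central site (24 hours), Bravo crew→Ridge site (25 hours) — total 30+24+25 = 79 hours.
Row-greedy (each crew in turn takes its cheapest remaining site) gives 91 hours, worse by 12.
Next-best assignment: Hotel crew→East site, Lima crew→Central site, Echo crew→Ridge site = 80 hours.
Every other assignment is strictly worse.

Minimum total: 79 hours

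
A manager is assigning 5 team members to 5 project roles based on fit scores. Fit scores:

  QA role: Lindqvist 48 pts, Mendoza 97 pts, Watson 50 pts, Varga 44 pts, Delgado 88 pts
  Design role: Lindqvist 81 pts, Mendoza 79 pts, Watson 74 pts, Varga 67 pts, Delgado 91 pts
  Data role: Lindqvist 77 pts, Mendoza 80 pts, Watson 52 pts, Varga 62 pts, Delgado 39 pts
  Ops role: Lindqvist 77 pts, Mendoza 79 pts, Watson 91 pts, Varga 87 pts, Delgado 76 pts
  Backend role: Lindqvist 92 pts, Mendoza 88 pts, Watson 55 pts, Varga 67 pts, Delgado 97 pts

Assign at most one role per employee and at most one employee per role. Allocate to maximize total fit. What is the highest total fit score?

Optimal: Lindqvist→Backend role (92 pts), Mendoza→QA role (97 pts), Watson→Ops role (91 pts), Varga→Data role (62 pts), Delgado→Design role (91 pts) — total 92+97+91+62+91 = 433 pts.
Row-greedy (each employee in turn takes its best remaining role) gives 386 pts, worse by 47.
Next-best assignment: Lindqvist→Data role, Mendoza→QA role, Watson→Design role, Varga→Ops role, Delgado→Backend role = 432 pts.
No other one-to-one assignment exceeds 433 pts.

Max total: 433 pts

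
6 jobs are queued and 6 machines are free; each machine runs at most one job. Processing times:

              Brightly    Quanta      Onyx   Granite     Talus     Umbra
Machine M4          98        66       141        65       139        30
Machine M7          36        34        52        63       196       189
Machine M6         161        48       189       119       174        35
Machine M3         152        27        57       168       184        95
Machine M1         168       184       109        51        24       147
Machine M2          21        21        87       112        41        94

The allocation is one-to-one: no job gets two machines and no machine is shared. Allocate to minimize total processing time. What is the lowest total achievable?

Min total: 224 min

Optimal: Brightly→Machine M2 (21 min), Quanta→Machine M3 (27 min), Onyx→Machine M7 (52 min), Granite→Machine M4 (65 min), Talus→Machine M1 (24 min), Umbra→Machine M6 (35 min) — total 21+27+52+65+24+35 = 224 min.
Swapping Talus↔Onyx (Talus→Machine M7 196 min, Onyx→Machine M1 109 min) adds 229.
No other one-to-one assignment undercuts 224 min.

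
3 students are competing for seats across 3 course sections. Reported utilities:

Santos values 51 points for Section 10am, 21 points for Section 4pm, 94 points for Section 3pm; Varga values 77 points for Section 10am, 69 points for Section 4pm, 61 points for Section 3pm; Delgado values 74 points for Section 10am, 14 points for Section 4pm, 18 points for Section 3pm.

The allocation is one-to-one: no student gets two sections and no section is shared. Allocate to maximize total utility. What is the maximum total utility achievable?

Maximum total: 237 points

This is the linear assignment problem.
Optimal: Santos→Section 3pm (94 points), Varga→Section 4pm (69 points), Delgado→Section 10am (74 points) — total 94+69+74 = 237 points.
No other one-to-one assignment exceeds 237 points.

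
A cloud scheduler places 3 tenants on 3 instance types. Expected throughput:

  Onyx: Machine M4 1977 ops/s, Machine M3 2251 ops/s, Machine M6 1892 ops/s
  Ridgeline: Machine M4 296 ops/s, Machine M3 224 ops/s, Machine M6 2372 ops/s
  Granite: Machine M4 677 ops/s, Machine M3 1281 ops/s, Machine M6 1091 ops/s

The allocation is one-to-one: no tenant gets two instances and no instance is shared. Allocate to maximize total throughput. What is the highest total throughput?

Optimal: Onyx→Machine M4 (1977 ops/s), Ridgeline→Machine M6 (2372 ops/s), Granite→Machine M3 (1281 ops/s) — total 1977+2372+1281 = 5630 ops/s.
Row-greedy (each tenant in turn takes its best remaining instance) gives 5300 ops/s, worse by 330.
Next-best assignment: Onyx→Machine M3, Ridgeline→Machine M6, Granite→Machine M4 = 5300 ops/s.

Max total: 5630 ops/s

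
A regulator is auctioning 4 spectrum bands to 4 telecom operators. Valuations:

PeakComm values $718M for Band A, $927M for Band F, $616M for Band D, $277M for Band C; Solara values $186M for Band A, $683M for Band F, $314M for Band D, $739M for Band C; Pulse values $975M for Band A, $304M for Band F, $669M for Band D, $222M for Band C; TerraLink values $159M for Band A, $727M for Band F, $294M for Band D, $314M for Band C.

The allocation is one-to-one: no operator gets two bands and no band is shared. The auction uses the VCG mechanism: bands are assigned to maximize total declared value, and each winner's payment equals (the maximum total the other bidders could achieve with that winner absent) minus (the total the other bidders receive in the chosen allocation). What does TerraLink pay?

Efficient allocation: PeakComm→Band D ($616M), Solara→Band C ($739M), Pulse→Band A ($975M), TerraLink→Band F ($727M); total welfare W = $3057M.
TerraLink receives Band F at value $727M, so the others get W − 727 = $2330M.
Without TerraLink: best allocation of the remaining 3 bidders over all 4 bands is PeakComm→Band F ($927M), Solara→Band C ($739M), Pulse→Band A ($975M), total $2641M.
VCG payment = (others' best without TerraLink) − (others' welfare with TerraLink) = 2641 − 2330 = $311M.

TerraLink pays $311M.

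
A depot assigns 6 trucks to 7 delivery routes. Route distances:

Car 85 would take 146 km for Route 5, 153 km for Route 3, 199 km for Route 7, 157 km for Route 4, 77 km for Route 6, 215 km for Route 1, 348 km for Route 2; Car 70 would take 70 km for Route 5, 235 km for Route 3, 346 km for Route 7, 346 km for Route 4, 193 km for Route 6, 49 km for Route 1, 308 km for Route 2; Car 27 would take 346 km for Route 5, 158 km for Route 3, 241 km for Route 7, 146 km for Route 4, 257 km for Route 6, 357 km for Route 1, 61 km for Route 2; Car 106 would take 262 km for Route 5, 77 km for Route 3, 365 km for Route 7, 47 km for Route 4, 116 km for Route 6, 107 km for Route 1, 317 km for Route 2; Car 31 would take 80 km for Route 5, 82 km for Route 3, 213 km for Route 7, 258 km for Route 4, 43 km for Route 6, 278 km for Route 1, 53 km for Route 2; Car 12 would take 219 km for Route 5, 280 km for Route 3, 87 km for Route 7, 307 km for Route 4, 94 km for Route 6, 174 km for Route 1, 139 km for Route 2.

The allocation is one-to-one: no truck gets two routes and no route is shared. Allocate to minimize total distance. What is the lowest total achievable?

Optimal: Car 85→Route 6 (77 km), Car 70→Route 1 (49 km), Car 27→Route 2 (61 km), Car 106→Route 4 (47 km), Car 31→Route 5 (80 km), Car 12→Route 7 (87 km) — total 77+49+61+47+80+87 = 401 km.
Min-entry greedy (repeatedly take the single cheapest remaining cell) gives 433 km, worse by 32.
Next-best assignment: Car 85→Route 6, Car 70→Route 1, Car 27→Route 2, Car 106→Route 4, Car 31→Route 3, Car 12→Route 7 = 403 km.
Swapping Car 27↔Car 106 (Car 27→Route 4 146 km, Car 106→Route 2 317 km) adds 355.
Every other assignment is strictly worse.

Min total: 401 km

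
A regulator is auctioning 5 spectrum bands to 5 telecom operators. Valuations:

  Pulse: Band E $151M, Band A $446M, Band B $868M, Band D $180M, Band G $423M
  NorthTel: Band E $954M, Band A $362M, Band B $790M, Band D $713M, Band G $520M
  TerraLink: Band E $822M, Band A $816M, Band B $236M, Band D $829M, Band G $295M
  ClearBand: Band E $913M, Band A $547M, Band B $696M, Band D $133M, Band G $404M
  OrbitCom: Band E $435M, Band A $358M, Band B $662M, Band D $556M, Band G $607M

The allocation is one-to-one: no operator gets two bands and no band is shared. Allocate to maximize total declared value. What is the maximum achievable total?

Optimal: Pulse→Band B ($868M), NorthTel→Band D ($713M), TerraLink→Band A ($816M), ClearBand→Band E ($913M), OrbitCom→Band G ($607M) — total 868+713+816+913+607 = $3917M.
Row-greedy (each operator in turn takes its best remaining band) gives $3805M, worse by 112.
Swapping ClearBand↔TerraLink (ClearBand→Band A $547M, TerraLink→Band E $822M) loses 360.
Every other assignment is strictly worse.

Max total: $3917M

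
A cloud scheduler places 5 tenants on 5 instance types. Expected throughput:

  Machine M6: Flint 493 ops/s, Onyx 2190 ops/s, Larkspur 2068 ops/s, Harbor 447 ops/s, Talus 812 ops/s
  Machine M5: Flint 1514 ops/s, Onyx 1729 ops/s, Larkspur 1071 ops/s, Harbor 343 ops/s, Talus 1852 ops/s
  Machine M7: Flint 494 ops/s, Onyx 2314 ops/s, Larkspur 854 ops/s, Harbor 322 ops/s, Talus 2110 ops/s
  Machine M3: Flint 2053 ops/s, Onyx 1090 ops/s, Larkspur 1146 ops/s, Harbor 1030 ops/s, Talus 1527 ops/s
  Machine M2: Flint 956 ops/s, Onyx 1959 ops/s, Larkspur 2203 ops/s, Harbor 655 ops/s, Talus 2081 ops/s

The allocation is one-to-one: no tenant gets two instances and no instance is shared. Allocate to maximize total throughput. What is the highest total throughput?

Max total: 9047 ops/s

This is a one-to-one assignment (maximum-weight bipartite matching).
Optimal: Flint→Machine M5 (1514 ops/s), Onyx→Machine M6 (2190 ops/s), Larkspur→Machine M2 (2203 ops/s), Harbor→Machine M3 (1030 ops/s), Talus→Machine M7 (2110 ops/s) — total 1514+2190+2203+1030+2110 = 9047 ops/s.
Max-entry greedy (repeatedly take the single best remaining cell) gives 8869 ops/s, worse by 178.
Swapping Harbor↔Larkspur (Harbor→Machine M2 655 ops/s, Larkspur→Machine M3 1146 ops/s) loses 1432.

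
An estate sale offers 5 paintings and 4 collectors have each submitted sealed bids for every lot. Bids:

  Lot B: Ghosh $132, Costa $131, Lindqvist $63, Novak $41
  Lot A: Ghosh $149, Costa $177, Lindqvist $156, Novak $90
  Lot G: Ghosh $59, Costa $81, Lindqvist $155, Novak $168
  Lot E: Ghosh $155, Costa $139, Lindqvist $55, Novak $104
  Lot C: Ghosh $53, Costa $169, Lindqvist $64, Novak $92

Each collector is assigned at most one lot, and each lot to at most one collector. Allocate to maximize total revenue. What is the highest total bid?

Maximum total: $648

This is a one-to-one assignment (maximum-weight bipartite matching).
Optimal: Ghosh→Lot E ($155), Costa→Lot C ($169), Lindqvist→Lot A ($156), Novak→Lot G ($168) — total 155+169+156+168 = $648.
Column-greedy (each lot in turn goes to its best remaining collector) gives $532, worse by 116.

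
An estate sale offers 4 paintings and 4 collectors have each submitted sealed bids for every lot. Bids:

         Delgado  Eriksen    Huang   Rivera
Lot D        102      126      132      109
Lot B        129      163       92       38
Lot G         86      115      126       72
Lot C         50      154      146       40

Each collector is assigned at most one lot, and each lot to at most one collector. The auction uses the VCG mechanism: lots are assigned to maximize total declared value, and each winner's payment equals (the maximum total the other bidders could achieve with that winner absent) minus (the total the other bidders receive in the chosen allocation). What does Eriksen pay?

Eriksen pays $20.

Efficient allocation: Delgado→Lot B ($129), Eriksen→Lot C ($154), Huang→Lot G ($126), Rivera→Lot D ($109); total welfare W = $518.
Eriksen receives Lot C at value $154, so the others get W − 154 = $364.
Without Eriksen: best allocation of the remaining 3 bidders over all 4 lots is Delgado→Lot B ($129), Huang→Lot C ($146), Rivera→Lot D ($109), total $384.
VCG payment = (others' best without Eriksen) − (others' welfare with Eriksen) = 384 − 364 = $20.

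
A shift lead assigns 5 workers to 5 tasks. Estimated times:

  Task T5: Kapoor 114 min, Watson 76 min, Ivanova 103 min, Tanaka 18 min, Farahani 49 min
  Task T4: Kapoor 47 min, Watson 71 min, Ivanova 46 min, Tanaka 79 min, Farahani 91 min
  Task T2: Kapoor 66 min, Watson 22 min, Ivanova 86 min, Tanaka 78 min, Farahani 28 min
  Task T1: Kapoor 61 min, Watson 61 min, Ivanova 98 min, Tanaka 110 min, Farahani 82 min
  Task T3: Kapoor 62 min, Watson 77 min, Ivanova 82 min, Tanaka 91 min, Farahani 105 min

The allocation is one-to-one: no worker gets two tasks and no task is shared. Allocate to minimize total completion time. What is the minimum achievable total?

Optimal: Kapoor→Task T3 (62 min), Watson→Task T1 (61 min), Ivanova→Task T4 (46 min), Tanaka→Task T5 (18 min), Farahani→Task T2 (28 min) — total 62+61+46+18+28 = 215 min.
Min-entry greedy (repeatedly take the single cheapest remaining cell) gives 252 min, worse by 37.
Next-best assignment: Kapoor→Task T1, Watson→Task T3, Ivanova→Task T4, Tanaka→Task T5, Farahani→Task T2 = 230 min.

Minimum total: 215 min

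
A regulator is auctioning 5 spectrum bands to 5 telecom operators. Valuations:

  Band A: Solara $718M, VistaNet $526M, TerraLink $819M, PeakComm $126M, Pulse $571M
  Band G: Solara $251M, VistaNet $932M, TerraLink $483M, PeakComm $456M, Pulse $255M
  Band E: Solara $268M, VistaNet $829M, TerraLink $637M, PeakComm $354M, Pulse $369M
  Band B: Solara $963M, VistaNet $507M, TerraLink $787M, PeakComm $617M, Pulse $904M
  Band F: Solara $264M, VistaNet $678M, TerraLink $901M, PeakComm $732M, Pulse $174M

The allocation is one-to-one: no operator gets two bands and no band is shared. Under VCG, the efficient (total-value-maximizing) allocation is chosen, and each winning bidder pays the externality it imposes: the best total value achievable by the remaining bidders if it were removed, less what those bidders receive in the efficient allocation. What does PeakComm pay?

Efficient allocation: Solara→Band A ($718M), VistaNet→Band G ($932M), TerraLink→Band E ($637M), PeakComm→Band F ($732M), Pulse→Band B ($904M); total welfare W = $3923M.
PeakComm receives Band F at value $732M, so the others get W − 732 = $3191M.
Without PeakComm: best allocation of the remaining 4 bidders over all 5 bands is Solara→Band A ($718M), VistaNet→Band G ($932M), TerraLink→Band F ($901M), Pulse→Band B ($904M), total $3455M.
VCG payment = (others' best without PeakComm) − (others' welfare with PeakComm) = 3455 − 3191 = $264M.

PeakComm pays $264M.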